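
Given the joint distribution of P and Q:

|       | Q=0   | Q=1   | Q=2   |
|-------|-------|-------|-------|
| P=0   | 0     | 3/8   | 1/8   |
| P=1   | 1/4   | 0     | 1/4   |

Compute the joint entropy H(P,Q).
H(P,Q) = -Σ P(P,Q) log₂ P(P,Q), summed over the non-zero cells:
H(P,Q) = -[(3/8)·log₂(3/8) + (1/8)·log₂(1/8) + (1/4)·log₂(1/4) + (1/4)·log₂(1/4)]
  = 0.5306 + 0.3750 + 0.5000 + 0.5000
  = 1.9056 bits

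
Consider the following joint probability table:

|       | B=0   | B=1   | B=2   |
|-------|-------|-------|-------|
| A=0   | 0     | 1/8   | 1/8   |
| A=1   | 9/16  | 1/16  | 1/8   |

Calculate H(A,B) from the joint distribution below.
H(A,B) = -Σ P(A,B) log₂ P(A,B), summed over the non-zero cells:
H(A,B) = -[(1/8)·log₂(1/8) + (1/8)·log₂(1/8) + (9/16)·log₂(9/16) + (1/16)·log₂(1/16) + (1/8)·log₂(1/8)]
  = 0.3750 + 0.3750 + 0.4669 + 0.2500 + 0.3750
  = 1.8419 bits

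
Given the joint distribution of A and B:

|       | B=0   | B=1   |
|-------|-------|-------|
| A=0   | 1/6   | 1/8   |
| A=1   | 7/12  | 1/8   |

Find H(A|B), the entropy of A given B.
Marginal P(B) (column sums):
  P(B=0) = 1/6 + 7/12 = 3/4
  P(B=1) = 1/8 + 1/8 = 1/4

H(A|B) = -Σ P(A,B)·log₂ P(A|B), where P(A|B) = P(A,B) / P(B)
  (A=0,B=0): P(A|B) = (1/6)/(3/4) = 2/9;  -(1/6)·log₂(2/9) = 0.3617
  (A=0,B=1): P(A|B) = (1/8)/(1/4) = 1/2;  -(1/8)·log₂(1/2) = 0.1250
  (A=1,B=0): P(A|B) = (7/12)/(3/4) = 7/9;  -(7/12)·log₂(7/9) = 0.2115
  (A=1,B=1): P(A|B) = (1/8)/(1/4) = 1/2;  -(1/8)·log₂(1/2) = 0.1250
H(A|B) = 0.3617 + 0.1250 + 0.2115 + 0.1250
  = 0.8232 bits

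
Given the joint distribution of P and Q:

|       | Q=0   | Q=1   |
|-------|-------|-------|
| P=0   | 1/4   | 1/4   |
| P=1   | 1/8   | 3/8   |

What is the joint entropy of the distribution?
H(P,Q) = -Σ P(P,Q) log₂ P(P,Q), summed over the non-zero cells:
H(P,Q) = -[(1/4)·log₂(1/4) + (1/4)·log₂(1/4) + (1/8)·log₂(1/8) + (3/8)·log₂(3/8)]
  = 0.5000 + 0.5000 + 0.3750 + 0.5306
  = 1.9056 bits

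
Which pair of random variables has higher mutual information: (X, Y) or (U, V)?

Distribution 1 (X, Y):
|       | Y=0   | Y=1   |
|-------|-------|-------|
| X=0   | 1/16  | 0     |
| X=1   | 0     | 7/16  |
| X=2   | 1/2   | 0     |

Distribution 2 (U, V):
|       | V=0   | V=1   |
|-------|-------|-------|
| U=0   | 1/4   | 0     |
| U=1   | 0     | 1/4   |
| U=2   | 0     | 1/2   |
Distribution 1 (X, Y):
Marginal P(X) (row sums):
  P(X=0) = 1/16 + 0 = 1/16
  P(X=1) = 0 + 7/16 = 7/16
  P(X=2) = 1/2 + 0 = 1/2
Marginal P(Y) (column sums):
  P(Y=0) = 1/16 + 0 + 1/2 = 9/16
  P(Y=1) = 0 + 7/16 + 0 = 7/16

H(X) = -[(1/16)·log₂(1/16) + (7/16)·log₂(7/16) + (1/2)·log₂(1/2)]
  = 0.2500 + 0.5218 + 0.5000
  = 1.2718 bits
H(Y) = -[(9/16)·log₂(9/16) + (7/16)·log₂(7/16)]
  = 0.4669 + 0.5218
  = 0.9887 bits
H(X,Y) = -[(1/16)·log₂(1/16) + (7/16)·log₂(7/16) + (1/2)·log₂(1/2)]
  = 0.2500 + 0.5218 + 0.5000
  = 1.2718 bits

I(X;Y) = H(X) + H(Y) - H(X,Y)
  = 1.2718 + 0.9887 - 1.2718
  = 0.9887 bits

Distribution 2 (U, V):
Marginal P(U) (row sums):
  P(U=0) = 1/4 + 0 = 1/4
  P(U=1) = 0 + 1/4 = 1/4
  P(U=2) = 0 + 1/2 = 1/2
Marginal P(V) (column sums):
  P(V=0) = 1/4 + 0 + 0 = 1/4
  P(V=1) = 0 + 1/4 + 1/2 = 3/4

H(U) = -[(1/4)·log₂(1/4) + (1/4)·log₂(1/4) + (1/2)·log₂(1/2)]
  = 0.5000 + 0.5000 + 0.5000
  = 1.5000 bits
H(V) = -[(1/4)·log₂(1/4) + (3/4)·log₂(3/4)]
  = 0.5000 + 0.3113
  = 0.8113 bits
H(U,V) = -[(1/4)·log₂(1/4) + (1/4)·log₂(1/4) + (1/2)·log₂(1/2)]
  = 0.5000 + 0.5000 + 0.5000
  = 1.5000 bits

I(U;V) = H(U) + H(V) - H(U,V)
  = 1.5000 + 0.8113 - 1.5000
  = 0.8113 bits

I(X;Y) = 0.9887 bits > I(U;V) = 0.8113 bits, so (X, Y) has the higher mutual information (stronger dependence).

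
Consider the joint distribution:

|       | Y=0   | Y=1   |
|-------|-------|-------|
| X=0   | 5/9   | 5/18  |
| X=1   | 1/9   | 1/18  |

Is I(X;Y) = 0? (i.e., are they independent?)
Marginal P(X) (row sums):
  P(X=0) = 5/9 + 5/18 = 5/6
  P(X=1) = 1/9 + 1/18 = 1/6
Marginal P(Y) (column sums):
  P(Y=0) = 5/9 + 1/9 = 2/3
  P(Y=1) = 5/18 + 1/18 = 1/3

X and Y are independent iff P(X=i,Y=j) = P(X=i)·P(Y=j) for every cell.
  P(X=0)·P(Y=0) = 5/6 × 2/3 = 5/9 = P(X=0,Y=0) ✓
  P(X=0)·P(Y=1) = 5/6 × 1/3 = 5/18 = P(X=0,Y=1) ✓
  P(X=1)·P(Y=0) = 1/6 × 2/3 = 1/9 = P(X=1,Y=0) ✓
  P(X=1)·P(Y=1) = 1/6 × 1/3 = 1/18 = P(X=1,Y=1) ✓

Yes, X and Y are independent: every cell factors, so I(X;Y) = 0 bits.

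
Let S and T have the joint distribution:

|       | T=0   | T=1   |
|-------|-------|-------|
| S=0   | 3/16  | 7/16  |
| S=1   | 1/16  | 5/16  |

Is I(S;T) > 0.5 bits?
Marginal P(S) (row sums):
  P(S=0) = 3/16 + 7/16 = 5/8
  P(S=1) = 1/16 + 5/16 = 3/8
Marginal P(T) (column sums):
  P(T=0) = 3/16 + 1/16 = 1/4
  P(T=1) = 7/16 + 5/16 = 3/4

H(S) = -[(5/8)·log₂(5/8) + (3/8)·log₂(3/8)]
  = 0.4238 + 0.5306
  = 0.9544 bits
H(T) = -[(1/4)·log₂(1/4) + (3/4)·log₂(3/4)]
  = 0.5000 + 0.3113
  = 0.8113 bits
H(S,T) = -[(3/16)·log₂(3/16) + (7/16)·log₂(7/16) + (1/16)·log₂(1/16) + (5/16)·log₂(5/16)]
  = 0.4528 + 0.5218 + 0.2500 + 0.5244
  = 1.7490 bits

I(S;T) = H(S) + H(T) - H(S,T)
  = 0.9544 + 0.8113 - 1.7490
  = 0.0167 bits

No. I(S;T) = 0.0167 bits, which is ≤ 0.5 bits.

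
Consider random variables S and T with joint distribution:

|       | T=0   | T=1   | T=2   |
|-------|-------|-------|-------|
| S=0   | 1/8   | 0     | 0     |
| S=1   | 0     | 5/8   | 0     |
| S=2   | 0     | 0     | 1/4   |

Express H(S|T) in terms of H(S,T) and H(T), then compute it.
H(S|T) = H(S,T) - H(T)

Marginal P(T) (column sums):
  P(T=0) = 1/8 + 0 + 0 = 1/8
  P(T=1) = 0 + 5/8 + 0 = 5/8
  P(T=2) = 0 + 0 + 1/4 = 1/4

H(S,T) = -[(1/8)·log₂(1/8) + (5/8)·log₂(5/8) + (1/4)·log₂(1/4)]
  = 0.3750 + 0.4238 + 0.5000
  = 1.2988 bits
H(T) = -[(1/8)·log₂(1/8) + (5/8)·log₂(5/8) + (1/4)·log₂(1/4)]
  = 0.3750 + 0.4238 + 0.5000
  = 1.2988 bits

H(S|T) = 1.2988 - 1.2988 = 0.0000 bits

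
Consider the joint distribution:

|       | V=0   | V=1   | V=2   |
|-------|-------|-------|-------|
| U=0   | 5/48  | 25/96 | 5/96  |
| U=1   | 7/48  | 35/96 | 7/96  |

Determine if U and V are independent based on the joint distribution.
Marginal P(U) (row sums):
  P(U=0) = 5/48 + 25/96 + 5/96 = 5/12
  P(U=1) = 7/48 + 35/96 + 7/96 = 7/12
Marginal P(V) (column sums):
  P(V=0) = 5/48 + 7/48 = 1/4
  P(V=1) = 25/96 + 35/96 = 5/8
  P(V=2) = 5/96 + 7/96 = 1/8

U and V are independent iff P(U=i,V=j) = P(U=i)·P(V=j) for every cell.
  P(U=0)·P(V=0) = 5/12 × 1/4 = 5/48 = P(U=0,V=0) ✓
  P(U=0)·P(V=1) = 5/12 × 5/8 = 25/96 = P(U=0,V=1) ✓
  P(U=0)·P(V=2) = 5/12 × 1/8 = 5/96 = P(U=0,V=2) ✓
  P(U=1)·P(V=0) = 7/12 × 1/4 = 7/48 = P(U=1,V=0) ✓
  P(U=1)·P(V=1) = 7/12 × 5/8 = 35/96 = P(U=1,V=1) ✓
  P(U=1)·P(V=2) = 7/12 × 1/8 = 7/96 = P(U=1,V=2) ✓

Yes, U and V are independent: every cell factors, so I(U;V) = 0 bits.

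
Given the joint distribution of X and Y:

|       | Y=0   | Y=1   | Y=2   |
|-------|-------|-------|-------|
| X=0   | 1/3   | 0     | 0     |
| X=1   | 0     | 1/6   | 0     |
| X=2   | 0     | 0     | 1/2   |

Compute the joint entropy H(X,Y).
H(X,Y) = -Σ P(X,Y) log₂ P(X,Y), summed over the non-zero cells:
H(X,Y) = -[(1/3)·log₂(1/3) + (1/6)·log₂(1/6) + (1/2)·log₂(1/2)]
  = 0.5283 + 0.4308 + 0.5000
  = 1.4591 bits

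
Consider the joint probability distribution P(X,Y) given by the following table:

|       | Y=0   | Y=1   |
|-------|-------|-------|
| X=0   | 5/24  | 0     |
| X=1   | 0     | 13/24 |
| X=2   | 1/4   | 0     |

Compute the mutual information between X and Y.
Marginal P(X) (row sums):
  P(X=0) = 5/24 + 0 = 5/24
  P(X=1) = 0 + 13/24 = 13/24
  P(X=2) = 1/4 + 0 = 1/4
Marginal P(Y) (column sums):
  P(Y=0) = 5/24 + 0 + 1/4 = 11/24
  P(Y=1) = 0 + 13/24 + 0 = 13/24

H(X) = -[(5/24)·log₂(5/24) + (13/24)·log₂(13/24) + (1/4)·log₂(1/4)]
  = 0.4715 + 0.4791 + 0.5000
  = 1.4506 bits
H(Y) = -[(11/24)·log₂(11/24) + (13/24)·log₂(13/24)]
  = 0.5159 + 0.4791
  = 0.9950 bits
H(X,Y) = -[(5/24)·log₂(5/24) + (13/24)·log₂(13/24) + (1/4)·log₂(1/4)]
  = 0.4715 + 0.4791 + 0.5000
  = 1.4506 bits

I(X;Y) = H(X) + H(Y) - H(X,Y)
  = 1.4506 + 0.9950 - 1.4506
  = 0.9950 bits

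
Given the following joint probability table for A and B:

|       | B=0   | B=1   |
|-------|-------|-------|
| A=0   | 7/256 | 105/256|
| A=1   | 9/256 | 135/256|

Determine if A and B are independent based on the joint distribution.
Marginal P(A) (row sums):
  P(A=0) = 7/256 + 105/256 = 7/16
  P(A=1) = 9/256 + 135/256 = 9/16
Marginal P(B) (column sums):
  P(B=0) = 7/256 + 9/256 = 1/16
  P(B=1) = 105/256 + 135/256 = 15/16

A and B are independent iff P(A=i,B=j) = P(A=i)·P(B=j) for every cell.
  P(A=0)·P(B=0) = 7/16 × 1/16 = 7/256 = P(A=0,B=0) ✓
  P(A=0)·P(B=1) = 7/16 × 15/16 = 105/256 = P(A=0,B=1) ✓
  P(A=1)·P(B=0) = 9/16 × 1/16 = 9/256 = P(A=1,B=0) ✓
  P(A=1)·P(B=1) = 9/16 × 15/16 = 135/256 = P(A=1,B=1) ✓

Yes, A and B are independent: every cell factors, so I(A;B) = 0 bits.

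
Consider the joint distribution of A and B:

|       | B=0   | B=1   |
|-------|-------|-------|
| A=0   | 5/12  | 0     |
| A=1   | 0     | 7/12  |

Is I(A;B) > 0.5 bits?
Marginal P(A) (row sums):
  P(A=0) = 5/12 + 0 = 5/12
  P(A=1) = 0 + 7/12 = 7/12
Marginal P(B) (column sums):
  P(B=0) = 5/12 + 0 = 5/12
  P(B=1) = 0 + 7/12 = 7/12

H(A) = -[(5/12)·log₂(5/12) + (7/12)·log₂(7/12)]
  = 0.5263 + 0.4536
  = 0.9799 bits
H(B) = -[(5/12)·log₂(5/12) + (7/12)·log₂(7/12)]
  = 0.5263 + 0.4536
  = 0.9799 bits
H(A,B) = -[(5/12)·log₂(5/12) + (7/12)·log₂(7/12)]
  = 0.5263 + 0.4536
  = 0.9799 bits

I(A;B) = H(A) + H(B) - H(A,B)
  = 0.9799 + 0.9799 - 0.9799
  = 0.9799 bits

Yes. I(A;B) = 0.9799 bits, which is > 0.5 bits.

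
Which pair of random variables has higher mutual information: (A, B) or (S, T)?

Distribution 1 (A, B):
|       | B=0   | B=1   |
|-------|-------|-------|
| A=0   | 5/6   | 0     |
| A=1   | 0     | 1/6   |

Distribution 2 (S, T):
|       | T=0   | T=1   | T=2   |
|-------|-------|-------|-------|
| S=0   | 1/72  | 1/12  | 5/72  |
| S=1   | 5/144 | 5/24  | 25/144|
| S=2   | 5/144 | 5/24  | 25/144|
Distribution 1 (A, B):
Marginal P(A) (row sums):
  P(A=0) = 5/6 + 0 = 5/6
  P(A=1) = 0 + 1/6 = 1/6
Marginal P(B) (column sums):
  P(B=0) = 5/6 + 0 = 5/6
  P(B=1) = 0 + 1/6 = 1/6

H(A) = -[(5/6)·log₂(5/6) + (1/6)·log₂(1/6)]
  = 0.2192 + 0.4308
  = 0.6500 bits
H(B) = -[(5/6)·log₂(5/6) + (1/6)·log₂(1/6)]
  = 0.2192 + 0.4308
  = 0.6500 bits
H(A,B) = -[(5/6)·log₂(5/6) + (1/6)·log₂(1/6)]
  = 0.2192 + 0.4308
  = 0.6500 bits

I(A;B) = H(A) + H(B) - H(A,B)
  = 0.6500 + 0.6500 - 0.6500
  = 0.6500 bits

Distribution 2 (S, T):
Marginal P(S) (row sums):
  P(S=0) = 1/72 + 1/12 + 5/72 = 1/6
  P(S=1) = 5/144 + 5/24 + 25/144 = 5/12
  P(S=2) = 5/144 + 5/24 + 25/144 = 5/12
Marginal P(T) (column sums):
  P(T=0) = 1/72 + 5/144 + 5/144 = 1/12
  P(T=1) = 1/12 + 5/24 + 5/24 = 1/2
  P(T=2) = 5/72 + 25/144 + 25/144 = 5/12

H(S) = -[(1/6)·log₂(1/6) + (5/12)·log₂(5/12) + (5/12)·log₂(5/12)]
  = 0.4308 + 0.5263 + 0.5263
  = 1.4834 bits
H(T) = -[(1/12)·log₂(1/12) + (1/2)·log₂(1/2) + (5/12)·log₂(5/12)]
  = 0.2987 + 0.5000 + 0.5263
  = 1.3250 bits
H(S,T) = -[(1/72)·log₂(1/72) + (1/12)·log₂(1/12) + (5/72)·log₂(5/72) + (5/144)·log₂(5/144) + (5/24)·log₂(5/24) + (25/144)·log₂(25/144) + (5/144)·log₂(5/144) + (5/24)·log₂(5/24) + (25/144)·log₂(25/144)]
  = 0.0857 + 0.2987 + 0.2672 + 0.1683 + 0.4715 + 0.4386 + 0.1683 + 0.4715 + 0.4386
  = 2.8084 bits

I(S;T) = H(S) + H(T) - H(S,T)
  = 1.4834 + 1.3250 - 2.8084
  = 0.0000 bits

I(A;B) = 0.6500 bits > I(S;T) = 0.0000 bits, so (A, B) has the higher mutual information (stronger dependence).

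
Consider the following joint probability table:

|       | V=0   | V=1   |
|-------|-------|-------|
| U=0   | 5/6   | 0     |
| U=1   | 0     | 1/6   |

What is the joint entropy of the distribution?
H(U,V) = -Σ P(U,V) log₂ P(U,V), summed over the non-zero cells:
H(U,V) = -[(5/6)·log₂(5/6) + (1/6)·log₂(1/6)]
  = 0.2192 + 0.4308
  = 0.6500 bits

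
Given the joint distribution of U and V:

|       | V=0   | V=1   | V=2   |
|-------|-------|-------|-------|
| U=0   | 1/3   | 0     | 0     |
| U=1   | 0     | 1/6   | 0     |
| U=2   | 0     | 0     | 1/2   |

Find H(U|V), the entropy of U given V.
Marginal P(V) (column sums):
  P(V=0) = 1/3 + 0 + 0 = 1/3
  P(V=1) = 0 + 1/6 + 0 = 1/6
  P(V=2) = 0 + 0 + 1/2 = 1/2

H(U|V) = -Σ P(U,V)·log₂ P(U|V), where P(U|V) = P(U,V) / P(V)
  (cells with P(U,V) = 0 contribute 0)
  (U=0,V=0): P(U|V) = (1/3)/(1/3) = 1;  -(1/3)·log₂(1) = 0.0000
  (U=1,V=1): P(U|V) = (1/6)/(1/6) = 1;  -(1/6)·log₂(1) = 0.0000
  (U=2,V=2): P(U|V) = (1/2)/(1/2) = 1;  -(1/2)·log₂(1) = 0.0000
H(U|V) = 0.0000 + 0.0000 + 0.0000
  = 0.0000 bits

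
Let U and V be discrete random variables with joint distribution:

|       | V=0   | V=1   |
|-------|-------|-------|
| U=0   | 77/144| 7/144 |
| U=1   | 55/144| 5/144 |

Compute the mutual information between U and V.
Marginal P(U) (row sums):
  P(U=0) = 77/144 + 7/144 = 7/12
  P(U=1) = 55/144 + 5/144 = 5/12
Marginal P(V) (column sums):
  P(V=0) = 77/144 + 55/144 = 11/12
  P(V=1) = 7/144 + 5/144 = 1/12

H(U) = -[(7/12)·log₂(7/12) + (5/12)·log₂(5/12)]
  = 0.4536 + 0.5263
  = 0.9799 bits
H(V) = -[(11/12)·log₂(11/12) + (1/12)·log₂(1/12)]
  = 0.1151 + 0.2987
  = 0.4138 bits
H(U,V) = -[(77/144)·log₂(77/144) + (7/144)·log₂(7/144) + (55/144)·log₂(55/144) + (5/144)·log₂(5/144)]
  = 0.4829 + 0.2121 + 0.5304 + 0.1683
  = 1.3937 bits

I(U;V) = H(U) + H(V) - H(U,V)
  = 0.9799 + 0.4138 - 1.3937
  = 0.0000 bits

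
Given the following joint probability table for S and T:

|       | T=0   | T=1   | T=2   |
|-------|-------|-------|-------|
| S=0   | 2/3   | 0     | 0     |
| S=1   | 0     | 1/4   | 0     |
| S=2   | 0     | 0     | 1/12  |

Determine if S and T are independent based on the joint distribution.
Marginal P(S) (row sums):
  P(S=0) = 2/3 + 0 + 0 = 2/3
  P(S=1) = 0 + 1/4 + 0 = 1/4
  P(S=2) = 0 + 0 + 1/12 = 1/12
Marginal P(T) (column sums):
  P(T=0) = 2/3 + 0 + 0 = 2/3
  P(T=1) = 0 + 1/4 + 0 = 1/4
  P(T=2) = 0 + 0 + 1/12 = 1/12

S and T are independent iff P(S=i,T=j) = P(S=i)·P(T=j) for every cell.
  P(S=0)·P(T=0) = 2/3 × 2/3 = 4/9, but P(S=0,T=0) = 2/3 ✗

No, S and T are not independent. Quantitatively, I(S;T) > 0:

H(S) = -[(2/3)·log₂(2/3) + (1/4)·log₂(1/4) + (1/12)·log₂(1/12)]
  = 0.3900 + 0.5000 + 0.2987
  = 1.1887 bits
H(T) = -[(2/3)·log₂(2/3) + (1/4)·log₂(1/4) + (1/12)·log₂(1/12)]
  = 0.3900 + 0.5000 + 0.2987
  = 1.1887 bits
H(S,T) = -[(2/3)·log₂(2/3) + (1/4)·log₂(1/4) + (1/12)·log₂(1/12)]
  = 0.3900 + 0.5000 + 0.2987
  = 1.1887 bits
I(S;T) = H(S) + H(T) - H(S,T) = 1.1887 + 1.1887 - 1.1887 = 1.1887 bits > 0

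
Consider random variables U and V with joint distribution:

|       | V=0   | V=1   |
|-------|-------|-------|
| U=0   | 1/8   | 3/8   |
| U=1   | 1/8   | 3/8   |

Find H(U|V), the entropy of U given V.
Marginal P(V) (column sums):
  P(V=0) = 1/8 + 1/8 = 1/4
  P(V=1) = 3/8 + 3/8 = 3/4

H(U|V) = -Σ P(U,V)·log₂ P(U|V), where P(U|V) = P(U,V) / P(V)
  (U=0,V=0): P(U|V) = (1/8)/(1/4) = 1/2;  -(1/8)·log₂(1/2) = 0.1250
  (U=0,V=1): P(U|V) = (3/8)/(3/4) = 1/2;  -(3/8)·log₂(1/2) = 0.3750
  (U=1,V=0): P(U|V) = (1/8)/(1/4) = 1/2;  -(1/8)·log₂(1/2) = 0.1250
  (U=1,V=1): P(U|V) = (3/8)/(3/4) = 1/2;  -(3/8)·log₂(1/2) = 0.3750
H(U|V) = 0.1250 + 0.3750 + 0.1250 + 0.3750
  = 1.0000 bits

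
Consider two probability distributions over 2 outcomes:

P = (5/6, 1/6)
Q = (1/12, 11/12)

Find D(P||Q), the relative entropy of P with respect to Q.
D(P||Q) = Σ P(i) log₂(P(i)/Q(i))
  i=0: (5/6) × log₂((5/6)/(1/12)) = (5/6) × log₂(10) = 2.7683
  i=1: (1/6) × log₂((1/6)/(11/12)) = (1/6) × log₂(2/11) = -0.4099
D(P||Q) = 2.7683 - 0.4099
  = 2.3584 bits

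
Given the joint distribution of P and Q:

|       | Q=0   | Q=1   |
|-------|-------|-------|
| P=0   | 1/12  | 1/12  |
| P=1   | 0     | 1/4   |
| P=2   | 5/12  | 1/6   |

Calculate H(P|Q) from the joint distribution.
Marginal P(Q) (column sums):
  P(Q=0) = 1/12 + 0 + 5/12 = 1/2
  P(Q=1) = 1/12 + 1/4 + 1/6 = 1/2

H(P|Q) = -Σ P(P,Q)·log₂ P(P|Q), where P(P|Q) = P(P,Q) / P(Q)
  (cells with P(P,Q) = 0 contribute 0)
  (P=0,Q=0): P(P|Q) = (1/12)/(1/2) = 1/6;  -(1/12)·log₂(1/6) = 0.2154
  (P=0,Q=1): P(P|Q) = (1/12)/(1/2) = 1/6;  -(1/12)·log₂(1/6) = 0.2154
  (P=1,Q=1): P(P|Q) = (1/4)/(1/2) = 1/2;  -(1/4)·log₂(1/2) = 0.2500
  (P=2,Q=0): P(P|Q) = (5/12)/(1/2) = 5/6;  -(5/12)·log₂(5/6) = 0.1096
  (P=2,Q=1): P(P|Q) = (1/6)/(1/2) = 1/3;  -(1/6)·log₂(1/3) = 0.2642
H(P|Q) = 0.2154 + 0.2154 + 0.2500 + 0.1096 + 0.2642
  = 1.0546 bits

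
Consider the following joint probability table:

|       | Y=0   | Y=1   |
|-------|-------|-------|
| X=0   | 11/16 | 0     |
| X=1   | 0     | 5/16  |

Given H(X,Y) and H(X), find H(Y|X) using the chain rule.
From the chain rule: H(X,Y) = H(X) + H(Y|X)
Therefore: H(Y|X) = H(X,Y) - H(X)

H(X,Y) = -[(11/16)·log₂(11/16) + (5/16)·log₂(5/16)]
  = 0.3716 + 0.5244
  = 0.8960 bits
Marginal P(X) (row sums):
  P(X=0) = 11/16 + 0 = 11/16
  P(X=1) = 0 + 5/16 = 5/16
H(X) = -[(11/16)·log₂(11/16) + (5/16)·log₂(5/16)]
  = 0.3716 + 0.5244
  = 0.8960 bits

H(Y|X) = 0.8960 - 0.8960 = 0.0000 bits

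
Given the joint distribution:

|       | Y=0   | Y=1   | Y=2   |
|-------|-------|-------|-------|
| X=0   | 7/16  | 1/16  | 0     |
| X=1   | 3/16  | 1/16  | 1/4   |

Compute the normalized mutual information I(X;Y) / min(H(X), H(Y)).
Marginal P(X) (row sums):
  P(X=0) = 7/16 + 1/16 + 0 = 1/2
  P(X=1) = 3/16 + 1/16 + 1/4 = 1/2
Marginal P(Y) (column sums):
  P(Y=0) = 7/16 + 3/16 = 5/8
  P(Y=1) = 1/16 + 1/16 = 1/8
  P(Y=2) = 0 + 1/4 = 1/4

H(X) = -[(1/2)·log₂(1/2) + (1/2)·log₂(1/2)]
  = 0.5000 + 0.5000
  = 1.0000 bits
H(Y) = -[(5/8)·log₂(5/8) + (1/8)·log₂(1/8) + (1/4)·log₂(1/4)]
  = 0.4238 + 0.3750 + 0.5000
  = 1.2988 bits
H(X,Y) = -[(7/16)·log₂(7/16) + (1/16)·log₂(1/16) + (3/16)·log₂(3/16) + (1/16)·log₂(1/16) + (1/4)·log₂(1/4)]
  = 0.5218 + 0.2500 + 0.4528 + 0.2500 + 0.5000
  = 1.9746 bits

I(X;Y) = H(X) + H(Y) - H(X,Y)
  = 1.0000 + 1.2988 - 1.9746
  = 0.3242 bits

min(H(X), H(Y)) = min(1.0000, 1.2988) = 1.0000 bits
Normalized MI = 0.3242 / 1.0000 = 0.3242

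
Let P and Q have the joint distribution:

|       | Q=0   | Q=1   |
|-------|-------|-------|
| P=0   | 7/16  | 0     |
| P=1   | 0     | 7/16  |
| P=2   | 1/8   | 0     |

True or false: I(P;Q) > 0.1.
Marginal P(P) (row sums):
  P(P=0) = 7/16 + 0 = 7/16
  P(P=1) = 0 + 7/16 = 7/16
  P(P=2) = 1/8 + 0 = 1/8
Marginal P(Q) (column sums):
  P(Q=0) = 7/16 + 0 + 1/8 = 9/16
  P(Q=1) = 0 + 7/16 + 0 = 7/16

H(P) = -[(7/16)·log₂(7/16) + (7/16)·log₂(7/16) + (1/8)·log₂(1/8)]
  = 0.5218 + 0.5218 + 0.3750
  = 1.4186 bits
H(Q) = -[(9/16)·log₂(9/16) + (7/16)·log₂(7/16)]
  = 0.4669 + 0.5218
  = 0.9887 bits
H(P,Q) = -[(7/16)·log₂(7/16) + (7/16)·log₂(7/16) + (1/8)·log₂(1/8)]
  = 0.5218 + 0.5218 + 0.3750
  = 1.4186 bits

I(P;Q) = H(P) + H(Q) - H(P,Q)
  = 1.4186 + 0.9887 - 1.4186
  = 0.9887 bits

True. I(P;Q) = 0.9887 bits, which is > 0.1 bits.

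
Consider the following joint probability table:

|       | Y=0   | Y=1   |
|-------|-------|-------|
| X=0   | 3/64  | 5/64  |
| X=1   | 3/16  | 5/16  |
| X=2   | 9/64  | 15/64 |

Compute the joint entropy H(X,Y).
H(X,Y) = -Σ P(X,Y) log₂ P(X,Y), summed over the non-zero cells:
H(X,Y) = -[(3/64)·log₂(3/64) + (5/64)·log₂(5/64) + (3/16)·log₂(3/16) + (5/16)·log₂(5/16) + (9/64)·log₂(9/64) + (15/64)·log₂(15/64)]
  = 0.2070 + 0.2873 + 0.4528 + 0.5244 + 0.3980 + 0.4906
  = 2.3601 bits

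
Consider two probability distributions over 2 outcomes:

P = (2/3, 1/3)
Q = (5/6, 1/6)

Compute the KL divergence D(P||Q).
D(P||Q) = Σ P(i) log₂(P(i)/Q(i))
  i=0: (2/3) × log₂((2/3)/(5/6)) = (2/3) × log₂(4/5) = -0.2146
  i=1: (1/3) × log₂((1/3)/(1/6)) = (1/3) × log₂(2) = 0.3333
D(P||Q) = -0.2146 + 0.3333
  = 0.1187 bits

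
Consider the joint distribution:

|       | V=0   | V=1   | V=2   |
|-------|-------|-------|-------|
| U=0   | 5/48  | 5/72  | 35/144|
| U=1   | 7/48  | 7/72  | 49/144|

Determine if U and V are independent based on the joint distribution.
Marginal P(U) (row sums):
  P(U=0) = 5/48 + 5/72 + 35/144 = 5/12
  P(U=1) = 7/48 + 7/72 + 49/144 = 7/12
Marginal P(V) (column sums):
  P(V=0) = 5/48 + 7/48 = 1/4
  P(V=1) = 5/72 + 7/72 = 1/6
  P(V=2) = 35/144 + 49/144 = 7/12

U and V are independent iff P(U=i,V=j) = P(U=i)·P(V=j) for every cell.
  P(U=0)·P(V=0) = 5/12 × 1/4 = 5/48 = P(U=0,V=0) ✓
  P(U=0)·P(V=1) = 5/12 × 1/6 = 5/72 = P(U=0,V=1) ✓
  P(U=0)·P(V=2) = 5/12 × 7/12 = 35/144 = P(U=0,V=2) ✓
  P(U=1)·P(V=0) = 7/12 × 1/4 = 7/48 = P(U=1,V=0) ✓
  P(U=1)·P(V=1) = 7/12 × 1/6 = 7/72 = P(U=1,V=1) ✓
  P(U=1)·P(V=2) = 7/12 × 7/12 = 49/144 = P(U=1,V=2) ✓

Yes, U and V are independent: every cell factors, so I(U;V) = 0 bits.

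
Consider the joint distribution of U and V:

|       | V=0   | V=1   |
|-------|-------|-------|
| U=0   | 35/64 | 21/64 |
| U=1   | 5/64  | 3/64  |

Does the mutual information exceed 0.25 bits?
Marginal P(U) (row sums):
  P(U=0) = 35/64 + 21/64 = 7/8
  P(U=1) = 5/64 + 3/64 = 1/8
Marginal P(V) (column sums):
  P(V=0) = 35/64 + 5/64 = 5/8
  P(V=1) = 21/64 + 3/64 = 3/8

H(U) = -[(7/8)·log₂(7/8) + (1/8)·log₂(1/8)]
  = 0.1686 + 0.3750
  = 0.5436 bits
H(V) = -[(5/8)·log₂(5/8) + (3/8)·log₂(3/8)]
  = 0.4238 + 0.5306
  = 0.9544 bits
H(U,V) = -[(35/64)·log₂(35/64) + (21/64)·log₂(21/64) + (5/64)·log₂(5/64) + (3/64)·log₂(3/64)]
  = 0.4762 + 0.5275 + 0.2873 + 0.2070
  = 1.4980 bits

I(U;V) = H(U) + H(V) - H(U,V)
  = 0.5436 + 0.9544 - 1.4980
  = 0.0000 bits

No. I(U;V) = 0.0000 bits, which is ≤ 0.25 bits.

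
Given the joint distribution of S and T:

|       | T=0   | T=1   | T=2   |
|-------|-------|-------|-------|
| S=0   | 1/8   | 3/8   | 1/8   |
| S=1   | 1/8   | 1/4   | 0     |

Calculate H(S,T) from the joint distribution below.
H(S,T) = -Σ P(S,T) log₂ P(S,T), summed over the non-zero cells:
H(S,T) = -[(1/8)·log₂(1/8) + (3/8)·log₂(3/8) + (1/8)·log₂(1/8) + (1/8)·log₂(1/8) + (1/4)·log₂(1/4)]
  = 0.3750 + 0.5306 + 0.3750 + 0.3750 + 0.5000
  = 2.1556 bits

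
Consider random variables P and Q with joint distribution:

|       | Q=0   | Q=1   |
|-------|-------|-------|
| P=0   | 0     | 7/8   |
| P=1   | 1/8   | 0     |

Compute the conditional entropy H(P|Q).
Marginal P(Q) (column sums):
  P(Q=0) = 0 + 1/8 = 1/8
  P(Q=1) = 7/8 + 0 = 7/8

H(P|Q) = -Σ P(P,Q)·log₂ P(P|Q), where P(P|Q) = P(P,Q) / P(Q)
  (cells with P(P,Q) = 0 contribute 0)
  (P=0,Q=1): P(P|Q) = (7/8)/(7/8) = 1;  -(7/8)·log₂(1) = 0.0000
  (P=1,Q=0): P(P|Q) = (1/8)/(1/8) = 1;  -(1/8)·log₂(1) = 0.0000
H(P|Q) = 0.0000 + 0.0000
  = 0.0000 bits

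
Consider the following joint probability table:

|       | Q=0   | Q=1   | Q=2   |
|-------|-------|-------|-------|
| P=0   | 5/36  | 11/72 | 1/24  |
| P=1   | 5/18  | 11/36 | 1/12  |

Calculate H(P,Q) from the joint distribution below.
H(P,Q) = -Σ P(P,Q) log₂ P(P,Q), summed over the non-zero cells:
H(P,Q) = -[(5/36)·log₂(5/36) + (11/72)·log₂(11/72) + (1/24)·log₂(1/24) + (5/18)·log₂(5/18) + (11/36)·log₂(11/36) + (1/12)·log₂(1/12)]
  = 0.3956 + 0.4141 + 0.1910 + 0.5133 + 0.5227 + 0.2987
  = 2.3354 bits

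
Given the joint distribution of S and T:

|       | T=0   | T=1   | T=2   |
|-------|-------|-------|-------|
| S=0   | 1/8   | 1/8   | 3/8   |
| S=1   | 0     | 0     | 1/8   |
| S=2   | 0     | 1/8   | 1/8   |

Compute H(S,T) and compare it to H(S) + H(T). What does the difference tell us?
Marginal P(S) (row sums):
  P(S=0) = 1/8 + 1/8 + 3/8 = 5/8
  P(S=1) = 0 + 0 + 1/8 = 1/8
  P(S=2) = 0 + 1/8 + 1/8 = 1/4
Marginal P(T) (column sums):
  P(T=0) = 1/8 + 0 + 0 = 1/8
  P(T=1) = 1/8 + 0 + 1/8 = 1/4
  P(T=2) = 3/8 + 1/8 + 1/8 = 5/8

H(S,T) = -[(1/8)·log₂(1/8) + (1/8)·log₂(1/8) + (3/8)·log₂(3/8) + (1/8)·log₂(1/8) + (1/8)·log₂(1/8) + (1/8)·log₂(1/8)]
  = 0.3750 + 0.3750 + 0.5306 + 0.3750 + 0.3750 + 0.3750
  = 2.4056 bits
H(S) = -[(5/8)·log₂(5/8) + (1/8)·log₂(1/8) + (1/4)·log₂(1/4)]
  = 0.4238 + 0.3750 + 0.5000
  = 1.2988 bits
H(T) = -[(1/8)·log₂(1/8) + (1/4)·log₂(1/4) + (5/8)·log₂(5/8)]
  = 0.3750 + 0.5000 + 0.4238
  = 1.2988 bits

H(S) + H(T) = 1.2988 + 1.2988 = 2.5976 bits
Difference: H(S) + H(T) - H(S,T) = 2.5976 - 2.4056 = 0.1920 bits = I(S;T)

The difference is the mutual information; it is positive here, so S and T are dependent (knowing one reduces uncertainty about the other by 0.1920 bits).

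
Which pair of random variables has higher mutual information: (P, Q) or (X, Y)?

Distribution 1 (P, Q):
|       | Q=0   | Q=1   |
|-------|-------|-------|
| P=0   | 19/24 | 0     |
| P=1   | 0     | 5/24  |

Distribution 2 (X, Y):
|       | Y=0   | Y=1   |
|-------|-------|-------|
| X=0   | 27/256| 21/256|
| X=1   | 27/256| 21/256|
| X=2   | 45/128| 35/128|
Distribution 1 (P, Q):
Marginal P(P) (row sums):
  P(P=0) = 19/24 + 0 = 19/24
  P(P=1) = 0 + 5/24 = 5/24
Marginal P(Q) (column sums):
  P(Q=0) = 19/24 + 0 = 19/24
  P(Q=1) = 0 + 5/24 = 5/24

H(P) = -[(19/24)·log₂(19/24) + (5/24)·log₂(5/24)]
  = 0.2668 + 0.4715
  = 0.7383 bits
H(Q) = -[(19/24)·log₂(19/24) + (5/24)·log₂(5/24)]
  = 0.2668 + 0.4715
  = 0.7383 bits
H(P,Q) = -[(19/24)·log₂(19/24) + (5/24)·log₂(5/24)]
  = 0.2668 + 0.4715
  = 0.7383 bits

I(P;Q) = H(P) + H(Q) - H(P,Q)
  = 0.7383 + 0.7383 - 0.7383
  = 0.7383 bits

Distribution 2 (X, Y):
Marginal P(X) (row sums):
  P(X=0) = 27/256 + 21/256 = 3/16
  P(X=1) = 27/256 + 21/256 = 3/16
  P(X=2) = 45/128 + 35/128 = 5/8
Marginal P(Y) (column sums):
  P(Y=0) = 27/256 + 27/256 + 45/128 = 9/16
  P(Y=1) = 21/256 + 21/256 + 35/128 = 7/16

H(X) = -[(3/16)·log₂(3/16) + (3/16)·log₂(3/16) + (5/8)·log₂(5/8)]
  = 0.4528 + 0.4528 + 0.4238
  = 1.3294 bits
H(Y) = -[(9/16)·log₂(9/16) + (7/16)·log₂(7/16)]
  = 0.4669 + 0.5218
  = 0.9887 bits
H(X,Y) = -[(27/256)·log₂(27/256) + (21/256)·log₂(21/256) + (27/256)·log₂(27/256) + (21/256)·log₂(21/256) + (45/128)·log₂(45/128) + (35/128)·log₂(35/128)]
  = 0.3423 + 0.2959 + 0.3423 + 0.2959 + 0.5302 + 0.5115
  = 2.3181 bits

I(X;Y) = H(X) + H(Y) - H(X,Y)
  = 1.3294 + 0.9887 - 2.3181
  = 0.0000 bits

I(P;Q) = 0.7383 bits > I(X;Y) = 0.0000 bits, so (P, Q) has the higher mutual information (stronger dependence).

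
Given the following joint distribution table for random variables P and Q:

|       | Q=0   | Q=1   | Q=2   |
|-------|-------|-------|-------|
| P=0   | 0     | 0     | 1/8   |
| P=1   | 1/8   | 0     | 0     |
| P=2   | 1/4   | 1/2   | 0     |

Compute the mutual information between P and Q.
Marginal P(P) (row sums):
  P(P=0) = 0 + 0 + 1/8 = 1/8
  P(P=1) = 1/8 + 0 + 0 = 1/8
  P(P=2) = 1/4 + 1/2 + 0 = 3/4
Marginal P(Q) (column sums):
  P(Q=0) = 0 + 1/8 + 1/4 = 3/8
  P(Q=1) = 0 + 0 + 1/2 = 1/2
  P(Q=2) = 1/8 + 0 + 0 = 1/8

H(P) = -[(1/8)·log₂(1/8) + (1/8)·log₂(1/8) + (3/4)·log₂(3/4)]
  = 0.3750 + 0.3750 + 0.3113
  = 1.0613 bits
H(Q) = -[(3/8)·log₂(3/8) + (1/2)·log₂(1/2) + (1/8)·log₂(1/8)]
  = 0.5306 + 0.5000 + 0.3750
  = 1.4056 bits
H(P,Q) = -[(1/8)·log₂(1/8) + (1/8)·log₂(1/8) + (1/4)·log₂(1/4) + (1/2)·log₂(1/2)]
  = 0.3750 + 0.3750 + 0.5000 + 0.5000
  = 1.7500 bits

I(P;Q) = H(P) + H(Q) - H(P,Q)
  = 1.0613 + 1.4056 - 1.7500
  = 0.7169 bits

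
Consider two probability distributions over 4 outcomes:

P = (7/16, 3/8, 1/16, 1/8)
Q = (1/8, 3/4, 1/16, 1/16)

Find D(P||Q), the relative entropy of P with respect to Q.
D(P||Q) = Σ P(i) log₂(P(i)/Q(i))
  i=0: (7/16) × log₂((7/16)/(1/8)) = (7/16) × log₂(7/2) = 0.7907
  i=1: (3/8) × log₂((3/8)/(3/4)) = (3/8) × log₂(1/2) = -0.3750
  i=2: (1/16) × log₂((1/16)/(1/16)) = (1/16) × log₂(1) = 0.0000
  i=3: (1/8) × log₂((1/8)/(1/16)) = (1/8) × log₂(2) = 0.1250
D(P||Q) = 0.7907 - 0.3750 + 0.0000 + 0.1250
  = 0.5407 bits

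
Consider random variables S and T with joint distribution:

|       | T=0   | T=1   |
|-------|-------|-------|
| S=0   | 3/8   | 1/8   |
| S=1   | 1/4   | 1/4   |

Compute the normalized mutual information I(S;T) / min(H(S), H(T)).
Marginal P(S) (row sums):
  P(S=0) = 3/8 + 1/8 = 1/2
  P(S=1) = 1/4 + 1/4 = 1/2
Marginal P(T) (column sums):
  P(T=0) = 3/8 + 1/4 = 5/8
  P(T=1) = 1/8 + 1/4 = 3/8

H(S) = -[(1/2)·log₂(1/2) + (1/2)·log₂(1/2)]
  = 0.5000 + 0.5000
  = 1.0000 bits
H(T) = -[(5/8)·log₂(5/8) + (3/8)·log₂(3/8)]
  = 0.4238 + 0.5306
  = 0.9544 bits
H(S,T) = -[(3/8)·log₂(3/8) + (1/8)·log₂(1/8) + (1/4)·log₂(1/4) + (1/4)·log₂(1/4)]
  = 0.5306 + 0.3750 + 0.5000 + 0.5000
  = 1.9056 bits

I(S;T) = H(S) + H(T) - H(S,T)
  = 1.0000 + 0.9544 - 1.9056
  = 0.0488 bits

min(H(S), H(T)) = min(1.0000, 0.9544) = 0.9544 bits
Normalized MI = 0.0488 / 0.9544 = 0.0511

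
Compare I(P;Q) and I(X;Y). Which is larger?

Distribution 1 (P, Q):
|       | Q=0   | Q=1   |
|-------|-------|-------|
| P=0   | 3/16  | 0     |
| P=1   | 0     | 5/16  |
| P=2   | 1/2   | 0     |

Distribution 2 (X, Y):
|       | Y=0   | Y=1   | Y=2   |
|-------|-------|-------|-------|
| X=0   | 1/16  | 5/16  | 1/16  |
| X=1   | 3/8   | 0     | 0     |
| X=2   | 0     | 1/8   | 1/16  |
Distribution 1 (P, Q):
Marginal P(P) (row sums):
  P(P=0) = 3/16 + 0 = 3/16
  P(P=1) = 0 + 5/16 = 5/16
  P(P=2) = 1/2 + 0 = 1/2
Marginal P(Q) (column sums):
  P(Q=0) = 3/16 + 0 + 1/2 = 11/16
  P(Q=1) = 0 + 5/16 + 0 = 5/16

H(P) = -[(3/16)·log₂(3/16) + (5/16)·log₂(5/16) + (1/2)·log₂(1/2)]
  = 0.4528 + 0.5244 + 0.5000
  = 1.4772 bits
H(Q) = -[(11/16)·log₂(11/16) + (5/16)·log₂(5/16)]
  = 0.3716 + 0.5244
  = 0.8960 bits
H(P,Q) = -[(3/16)·log₂(3/16) + (5/16)·log₂(5/16) + (1/2)·log₂(1/2)]
  = 0.4528 + 0.5244 + 0.5000
  = 1.4772 bits

I(P;Q) = H(P) + H(Q) - H(P,Q)
  = 1.4772 + 0.8960 - 1.4772
  = 0.8960 bits

Distribution 2 (X, Y):
Marginal P(X) (row sums):
  P(X=0) = 1/16 + 5/16 + 1/16 = 7/16
  P(X=1) = 3/8 + 0 + 0 = 3/8
  P(X=2) = 0 + 1/8 + 1/16 = 3/16
Marginal P(Y) (column sums):
  P(Y=0) = 1/16 + 3/8 + 0 = 7/16
  P(Y=1) = 5/16 + 0 + 1/8 = 7/16
  P(Y=2) = 1/16 + 0 + 1/16 = 1/8

H(X) = -[(7/16)·log₂(7/16) + (3/8)·log₂(3/8) + (3/16)·log₂(3/16)]
  = 0.5218 + 0.5306 + 0.4528
  = 1.5052 bits
H(Y) = -[(7/16)·log₂(7/16) + (7/16)·log₂(7/16) + (1/8)·log₂(1/8)]
  = 0.5218 + 0.5218 + 0.3750
  = 1.4186 bits
H(X,Y) = -[(1/16)·log₂(1/16) + (5/16)·log₂(5/16) + (1/16)·log₂(1/16) + (3/8)·log₂(3/8) + (1/8)·log₂(1/8) + (1/16)·log₂(1/16)]
  = 0.2500 + 0.5244 + 0.2500 + 0.5306 + 0.3750 + 0.2500
  = 2.1800 bits

I(X;Y) = H(X) + H(Y) - H(X,Y)
  = 1.5052 + 1.4186 - 2.1800
  = 0.7438 bits

I(P;Q) = 0.8960 bits > I(X;Y) = 0.7438 bits, so (P, Q) has the higher mutual information (stronger dependence).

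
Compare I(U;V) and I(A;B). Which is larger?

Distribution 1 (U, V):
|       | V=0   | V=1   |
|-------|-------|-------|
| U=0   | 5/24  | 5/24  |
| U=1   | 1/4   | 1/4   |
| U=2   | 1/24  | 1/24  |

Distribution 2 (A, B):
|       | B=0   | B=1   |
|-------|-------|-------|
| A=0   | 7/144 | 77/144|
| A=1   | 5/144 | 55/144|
Distribution 1 (U, V):
Marginal P(U) (row sums):
  P(U=0) = 5/24 + 5/24 = 5/12
  P(U=1) = 1/4 + 1/4 = 1/2
  P(U=2) = 1/24 + 1/24 = 1/12
Marginal P(V) (column sums):
  P(V=0) = 5/24 + 1/4 + 1/24 = 1/2
  P(V=1) = 5/24 + 1/4 + 1/24 = 1/2

H(U) = -[(5/12)·log₂(5/12) + (1/2)·log₂(1/2) + (1/12)·log₂(1/12)]
  = 0.5263 + 0.5000 + 0.2987
  = 1.3250 bits
H(V) = -[(1/2)·log₂(1/2) + (1/2)·log₂(1/2)]
  = 0.5000 + 0.5000
  = 1.0000 bits
H(U,V) = -[(5/24)·log₂(5/24) + (5/24)·log₂(5/24) + (1/4)·log₂(1/4) + (1/4)·log₂(1/4) + (1/24)·log₂(1/24) + (1/24)·log₂(1/24)]
  = 0.4715 + 0.4715 + 0.5000 + 0.5000 + 0.1910 + 0.1910
  = 2.3250 bits

I(U;V) = H(U) + H(V) - H(U,V)
  = 1.3250 + 1.0000 - 2.3250
  = 0.0000 bits

Distribution 2 (A, B):
Marginal P(A) (row sums):
  P(A=0) = 7/144 + 77/144 = 7/12
  P(A=1) = 5/144 + 55/144 = 5/12
Marginal P(B) (column sums):
  P(B=0) = 7/144 + 5/144 = 1/12
  P(B=1) = 77/144 + 55/144 = 11/12

H(A) = -[(7/12)·log₂(7/12) + (5/12)·log₂(5/12)]
  = 0.4536 + 0.5263
  = 0.9799 bits
H(B) = -[(1/12)·log₂(1/12) + (11/12)·log₂(11/12)]
  = 0.2987 + 0.1151
  = 0.4138 bits
H(A,B) = -[(7/144)·log₂(7/144) + (77/144)·log₂(77/144) + (5/144)·log₂(5/144) + (55/144)·log₂(55/144)]
  = 0.2121 + 0.4829 + 0.1683 + 0.5304
  = 1.3937 bits

I(A;B) = H(A) + H(B) - H(A,B)
  = 0.9799 + 0.4138 - 1.3937
  = 0.0000 bits

Both joint tables factor as the product of their marginals, so I(U;V) = I(A;B) = 0 bits: neither is larger (both pairs are independent).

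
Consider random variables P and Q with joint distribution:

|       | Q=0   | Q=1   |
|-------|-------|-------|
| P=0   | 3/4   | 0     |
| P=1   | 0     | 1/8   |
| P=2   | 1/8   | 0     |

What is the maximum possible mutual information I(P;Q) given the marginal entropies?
The upper bound on mutual information is I(P;Q) ≤ min(H(P), H(Q)).

Marginal P(P) (row sums):
  P(P=0) = 3/4 + 0 = 3/4
  P(P=1) = 0 + 1/8 = 1/8
  P(P=2) = 1/8 + 0 = 1/8
Marginal P(Q) (column sums):
  P(Q=0) = 3/4 + 0 + 1/8 = 7/8
  P(Q=1) = 0 + 1/8 + 0 = 1/8

H(P) = -[(3/4)·log₂(3/4) + (1/8)·log₂(1/8) + (1/8)·log₂(1/8)]
  = 0.3113 + 0.3750 + 0.3750
  = 1.0613 bits
H(Q) = -[(7/8)·log₂(7/8) + (1/8)·log₂(1/8)]
  = 0.1686 + 0.3750
  = 0.5436 bits

Maximum possible I(P;Q) = min(1.0613, 0.5436) = 0.5436 bits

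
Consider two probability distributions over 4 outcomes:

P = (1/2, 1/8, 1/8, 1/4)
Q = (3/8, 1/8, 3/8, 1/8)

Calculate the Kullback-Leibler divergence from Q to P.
D(P||Q) = Σ P(i) log₂(P(i)/Q(i))
  i=0: (1/2) × log₂((1/2)/(3/8)) = (1/2) × log₂(4/3) = 0.2075
  i=1: (1/8) × log₂((1/8)/(1/8)) = (1/8) × log₂(1) = 0.0000
  i=2: (1/8) × log₂((1/8)/(3/8)) = (1/8) × log₂(1/3) = -0.1981
  i=3: (1/4) × log₂((1/4)/(1/8)) = (1/4) × log₂(2) = 0.2500
D(P||Q) = 0.2075 + 0.0000 - 0.1981 + 0.2500
  = 0.2594 bits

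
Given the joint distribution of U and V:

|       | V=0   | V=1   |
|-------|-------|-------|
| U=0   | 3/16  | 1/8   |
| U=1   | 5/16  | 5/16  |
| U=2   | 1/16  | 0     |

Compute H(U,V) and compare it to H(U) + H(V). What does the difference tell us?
Marginal P(U) (row sums):
  P(U=0) = 3/16 + 1/8 = 5/16
  P(U=1) = 5/16 + 5/16 = 5/8
  P(U=2) = 1/16 + 0 = 1/16
Marginal P(V) (column sums):
  P(V=0) = 3/16 + 5/16 + 1/16 = 9/16
  P(V=1) = 1/8 + 5/16 + 0 = 7/16

H(U,V) = -[(3/16)·log₂(3/16) + (1/8)·log₂(1/8) + (5/16)·log₂(5/16) + (5/16)·log₂(5/16) + (1/16)·log₂(1/16)]
  = 0.4528 + 0.3750 + 0.5244 + 0.5244 + 0.2500
  = 2.1266 bits
H(U) = -[(5/16)·log₂(5/16) + (5/8)·log₂(5/8) + (1/16)·log₂(1/16)]
  = 0.5244 + 0.4238 + 0.2500
  = 1.1982 bits
H(V) = -[(9/16)·log₂(9/16) + (7/16)·log₂(7/16)]
  = 0.4669 + 0.5218
  = 0.9887 bits

H(U) + H(V) = 1.1982 + 0.9887 = 2.1869 bits
Difference: H(U) + H(V) - H(U,V) = 2.1869 - 2.1266 = 0.0603 bits = I(U;V)

The difference is the mutual information; it is positive here, so U and V are dependent (knowing one reduces uncertainty about the other by 0.0603 bits).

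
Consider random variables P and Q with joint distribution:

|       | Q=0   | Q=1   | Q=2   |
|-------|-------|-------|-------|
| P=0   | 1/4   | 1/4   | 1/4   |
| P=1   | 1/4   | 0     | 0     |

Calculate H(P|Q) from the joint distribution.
Marginal P(Q) (column sums):
  P(Q=0) = 1/4 + 1/4 = 1/2
  P(Q=1) = 1/4 + 0 = 1/4
  P(Q=2) = 1/4 + 0 = 1/4

H(P|Q) = -Σ P(P,Q)·log₂ P(P|Q), where P(P|Q) = P(P,Q) / P(Q)
  (cells with P(P,Q) = 0 contribute 0)
  (P=0,Q=0): P(P|Q) = (1/4)/(1/2) = 1/2;  -(1/4)·log₂(1/2) = 0.2500
  (P=0,Q=1): P(P|Q) = (1/4)/(1/4) = 1;  -(1/4)·log₂(1) = 0.0000
  (P=0,Q=2): P(P|Q) = (1/4)/(1/4) = 1;  -(1/4)·log₂(1) = 0.0000
  (P=1,Q=0): P(P|Q) = (1/4)/(1/2) = 1/2;  -(1/4)·log₂(1/2) = 0.2500
H(P|Q) = 0.2500 + 0.0000 + 0.0000 + 0.2500
  = 0.5000 bits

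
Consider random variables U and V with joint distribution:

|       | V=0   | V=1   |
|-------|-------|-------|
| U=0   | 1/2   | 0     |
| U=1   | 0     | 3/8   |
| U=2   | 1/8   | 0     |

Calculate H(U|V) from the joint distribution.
Marginal P(V) (column sums):
  P(V=0) = 1/2 + 0 + 1/8 = 5/8
  P(V=1) = 0 + 3/8 + 0 = 3/8

H(U|V) = -Σ P(U,V)·log₂ P(U|V), where P(U|V) = P(U,V) / P(V)
  (cells with P(U,V) = 0 contribute 0)
  (U=0,V=0): P(U|V) = (1/2)/(5/8) = 4/5;  -(1/2)·log₂(4/5) = 0.1610
  (U=1,V=1): P(U|V) = (3/8)/(3/8) = 1;  -(3/8)·log₂(1) = 0.0000
  (U=2,V=0): P(U|V) = (1/8)/(5/8) = 1/5;  -(1/8)·log₂(1/5) = 0.2902
H(U|V) = 0.1610 + 0.0000 + 0.2902
  = 0.4512 bits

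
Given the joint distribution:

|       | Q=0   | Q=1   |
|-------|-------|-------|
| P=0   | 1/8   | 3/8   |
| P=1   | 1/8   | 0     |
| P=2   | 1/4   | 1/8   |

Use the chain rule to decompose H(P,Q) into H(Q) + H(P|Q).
By the chain rule: H(P,Q) = H(Q) + H(P|Q)

Marginal P(Q) (column sums):
  P(Q=0) = 1/8 + 1/8 + 1/4 = 1/2
  P(Q=1) = 3/8 + 0 + 1/8 = 1/2
H(Q) = -[(1/2)·log₂(1/2) + (1/2)·log₂(1/2)]
  = 0.5000 + 0.5000
  = 1.0000 bits
H(P|Q) = -Σ P(P,Q)·log₂ P(P|Q), where P(P|Q) = P(P,Q) / P(Q)
  (cells with P(P,Q) = 0 contribute 0)
  (P=0,Q=0): P(P|Q) = (1/8)/(1/2) = 1/4;  -(1/8)·log₂(1/4) = 0.2500
  (P=0,Q=1): P(P|Q) = (3/8)/(1/2) = 3/4;  -(3/8)·log₂(3/4) = 0.1556
  (P=1,Q=0): P(P|Q) = (1/8)/(1/2) = 1/4;  -(1/8)·log₂(1/4) = 0.2500
  (P=2,Q=0): P(P|Q) = (1/4)/(1/2) = 1/2;  -(1/4)·log₂(1/2) = 0.2500
  (P=2,Q=1): P(P|Q) = (1/8)/(1/2) = 1/4;  -(1/8)·log₂(1/4) = 0.2500
H(P|Q) = 0.2500 + 0.1556 + 0.2500 + 0.2500 + 0.2500
  = 1.1556 bits

H(P,Q) = H(Q) + H(P|Q) = 1.0000 + 1.1556 = 2.1556 bits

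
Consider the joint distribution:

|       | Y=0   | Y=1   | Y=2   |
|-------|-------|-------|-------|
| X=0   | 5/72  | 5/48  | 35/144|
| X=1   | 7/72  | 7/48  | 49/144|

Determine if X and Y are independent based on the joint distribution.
Marginal P(X) (row sums):
  P(X=0) = 5/72 + 5/48 + 35/144 = 5/12
  P(X=1) = 7/72 + 7/48 + 49/144 = 7/12
Marginal P(Y) (column sums):
  P(Y=0) = 5/72 + 7/72 = 1/6
  P(Y=1) = 5/48 + 7/48 = 1/4
  P(Y=2) = 35/144 + 49/144 = 7/12

X and Y are independent iff P(X=i,Y=j) = P(X=i)·P(Y=j) for every cell.
  P(X=0)·P(Y=0) = 5/12 × 1/6 = 5/72 = P(X=0,Y=0) ✓
  P(X=0)·P(Y=1) = 5/12 × 1/4 = 5/48 = P(X=0,Y=1) ✓
  P(X=0)·P(Y=2) = 5/12 × 7/12 = 35/144 = P(X=0,Y=2) ✓
  P(X=1)·P(Y=0) = 7/12 × 1/6 = 7/72 = P(X=1,Y=0) ✓
  P(X=1)·P(Y=1) = 7/12 × 1/4 = 7/48 = P(X=1,Y=1) ✓
  P(X=1)·P(Y=2) = 7/12 × 7/12 = 49/144 = P(X=1,Y=2) ✓

Yes, X and Y are independent: every cell factors, so I(X;Y) = 0 bits.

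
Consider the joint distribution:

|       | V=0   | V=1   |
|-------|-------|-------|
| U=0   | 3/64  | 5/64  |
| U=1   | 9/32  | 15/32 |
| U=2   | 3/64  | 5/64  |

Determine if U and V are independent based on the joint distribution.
Marginal P(U) (row sums):
  P(U=0) = 3/64 + 5/64 = 1/8
  P(U=1) = 9/32 + 15/32 = 3/4
  P(U=2) = 3/64 + 5/64 = 1/8
Marginal P(V) (column sums):
  P(V=0) = 3/64 + 9/32 + 3/64 = 3/8
  P(V=1) = 5/64 + 15/32 + 5/64 = 5/8

U and V are independent iff P(U=i,V=j) = P(U=i)·P(V=j) for every cell.
  P(U=0)·P(V=0) = 1/8 × 3/8 = 3/64 = P(U=0,V=0) ✓
  P(U=0)·P(V=1) = 1/8 × 5/8 = 5/64 = P(U=0,V=1) ✓
  P(U=1)·P(V=0) = 3/4 × 3/8 = 9/32 = P(U=1,V=0) ✓
  P(U=1)·P(V=1) = 3/4 × 5/8 = 15/32 = P(U=1,V=1) ✓
  P(U=2)·P(V=0) = 1/8 × 3/8 = 3/64 = P(U=2,V=0) ✓
  P(U=2)·P(V=1) = 1/8 × 5/8 = 5/64 = P(U=2,V=1) ✓

Yes, U and V are independent: every cell factors, so I(U;V) = 0 bits.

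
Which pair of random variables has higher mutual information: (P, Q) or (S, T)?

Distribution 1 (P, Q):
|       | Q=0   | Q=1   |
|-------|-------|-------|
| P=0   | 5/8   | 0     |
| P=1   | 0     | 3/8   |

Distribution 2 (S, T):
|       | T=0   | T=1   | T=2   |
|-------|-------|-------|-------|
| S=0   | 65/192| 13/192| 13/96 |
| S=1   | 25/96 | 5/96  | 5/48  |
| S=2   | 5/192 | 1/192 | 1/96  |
Distribution 1 (P, Q):
Marginal P(P) (row sums):
  P(P=0) = 5/8 + 0 = 5/8
  P(P=1) = 0 + 3/8 = 3/8
Marginal P(Q) (column sums):
  P(Q=0) = 5/8 + 0 = 5/8
  P(Q=1) = 0 + 3/8 = 3/8

H(P) = -[(5/8)·log₂(5/8) + (3/8)·log₂(3/8)]
  = 0.4238 + 0.5306
  = 0.9544 bits
H(Q) = -[(5/8)·log₂(5/8) + (3/8)·log₂(3/8)]
  = 0.4238 + 0.5306
  = 0.9544 bits
H(P,Q) = -[(5/8)·log₂(5/8) + (3/8)·log₂(3/8)]
  = 0.4238 + 0.5306
  = 0.9544 bits

I(P;Q) = H(P) + H(Q) - H(P,Q)
  = 0.9544 + 0.9544 - 0.9544
  = 0.9544 bits

Distribution 2 (S, T):
Marginal P(S) (row sums):
  P(S=0) = 65/192 + 13/192 + 13/96 = 13/24
  P(S=1) = 25/96 + 5/96 + 5/48 = 5/12
  P(S=2) = 5/192 + 1/192 + 1/96 = 1/24
Marginal P(T) (column sums):
  P(T=0) = 65/192 + 25/96 + 5/192 = 5/8
  P(T=1) = 13/192 + 5/96 + 1/192 = 1/8
  P(T=2) = 13/96 + 5/48 + 1/96 = 1/4

H(S) = -[(13/24)·log₂(13/24) + (5/12)·log₂(5/12) + (1/24)·log₂(1/24)]
  = 0.4791 + 0.5263 + 0.1910
  = 1.1964 bits
H(T) = -[(5/8)·log₂(5/8) + (1/8)·log₂(1/8) + (1/4)·log₂(1/4)]
  = 0.4238 + 0.3750 + 0.5000
  = 1.2988 bits
H(S,T) = -[(65/192)·log₂(65/192) + (13/192)·log₂(13/192) + (13/96)·log₂(13/96) + (25/96)·log₂(25/96) + (5/96)·log₂(5/96) + (5/48)·log₂(5/48) + (5/192)·log₂(5/192) + (1/192)·log₂(1/192) + (1/96)·log₂(1/96)]
  = 0.5290 + 0.2630 + 0.3906 + 0.5055 + 0.2220 + 0.3399 + 0.1371 + 0.0395 + 0.0686
  = 2.4952 bits

I(S;T) = H(S) + H(T) - H(S,T)
  = 1.1964 + 1.2988 - 2.4952
  = 0.0000 bits

I(P;Q) = 0.9544 bits > I(S;T) = 0.0000 bits, so (P, Q) has the higher mutual information (stronger dependence).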